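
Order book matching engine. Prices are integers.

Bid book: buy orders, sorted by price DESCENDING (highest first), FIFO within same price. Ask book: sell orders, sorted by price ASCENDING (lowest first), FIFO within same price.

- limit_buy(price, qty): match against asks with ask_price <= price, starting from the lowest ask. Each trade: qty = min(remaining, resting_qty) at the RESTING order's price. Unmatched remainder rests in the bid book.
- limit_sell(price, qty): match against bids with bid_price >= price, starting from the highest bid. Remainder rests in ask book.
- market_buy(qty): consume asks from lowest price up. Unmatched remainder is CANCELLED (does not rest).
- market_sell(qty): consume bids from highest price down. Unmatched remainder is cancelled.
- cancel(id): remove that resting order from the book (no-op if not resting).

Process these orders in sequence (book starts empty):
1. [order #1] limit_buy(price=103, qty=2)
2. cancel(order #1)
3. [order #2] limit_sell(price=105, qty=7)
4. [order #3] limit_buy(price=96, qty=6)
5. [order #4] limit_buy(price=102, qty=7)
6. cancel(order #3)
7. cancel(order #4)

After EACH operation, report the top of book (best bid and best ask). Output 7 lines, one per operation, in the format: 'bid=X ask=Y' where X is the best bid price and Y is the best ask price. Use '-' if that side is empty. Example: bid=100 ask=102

Answer: bid=103 ask=-
bid=- ask=-
bid=- ask=105
bid=96 ask=105
bid=102 ask=105
bid=102 ask=105
bid=- ask=105

Derivation:
After op 1 [order #1] limit_buy(price=103, qty=2): fills=none; bids=[#1:2@103] asks=[-]
After op 2 cancel(order #1): fills=none; bids=[-] asks=[-]
After op 3 [order #2] limit_sell(price=105, qty=7): fills=none; bids=[-] asks=[#2:7@105]
After op 4 [order #3] limit_buy(price=96, qty=6): fills=none; bids=[#3:6@96] asks=[#2:7@105]
After op 5 [order #4] limit_buy(price=102, qty=7): fills=none; bids=[#4:7@102 #3:6@96] asks=[#2:7@105]
After op 6 cancel(order #3): fills=none; bids=[#4:7@102] asks=[#2:7@105]
After op 7 cancel(order #4): fills=none; bids=[-] asks=[#2:7@105]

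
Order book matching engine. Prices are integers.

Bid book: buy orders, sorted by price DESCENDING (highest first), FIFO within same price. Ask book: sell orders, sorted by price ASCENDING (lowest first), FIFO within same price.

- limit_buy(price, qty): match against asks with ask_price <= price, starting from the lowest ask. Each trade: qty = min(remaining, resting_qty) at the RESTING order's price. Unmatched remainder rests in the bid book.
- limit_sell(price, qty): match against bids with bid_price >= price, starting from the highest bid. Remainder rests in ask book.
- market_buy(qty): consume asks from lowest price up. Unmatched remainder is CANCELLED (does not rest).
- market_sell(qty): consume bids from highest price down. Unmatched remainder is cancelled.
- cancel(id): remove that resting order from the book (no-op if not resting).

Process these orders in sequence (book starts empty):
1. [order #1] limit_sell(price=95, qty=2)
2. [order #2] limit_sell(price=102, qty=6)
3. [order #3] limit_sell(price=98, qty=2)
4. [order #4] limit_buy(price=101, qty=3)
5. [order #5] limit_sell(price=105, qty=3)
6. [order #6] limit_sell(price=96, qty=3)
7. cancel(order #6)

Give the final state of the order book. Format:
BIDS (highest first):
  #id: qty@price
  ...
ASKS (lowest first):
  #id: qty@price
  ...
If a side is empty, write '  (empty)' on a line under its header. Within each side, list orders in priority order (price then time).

Answer: BIDS (highest first):
  (empty)
ASKS (lowest first):
  #3: 1@98
  #2: 6@102
  #5: 3@105

Derivation:
After op 1 [order #1] limit_sell(price=95, qty=2): fills=none; bids=[-] asks=[#1:2@95]
After op 2 [order #2] limit_sell(price=102, qty=6): fills=none; bids=[-] asks=[#1:2@95 #2:6@102]
After op 3 [order #3] limit_sell(price=98, qty=2): fills=none; bids=[-] asks=[#1:2@95 #3:2@98 #2:6@102]
After op 4 [order #4] limit_buy(price=101, qty=3): fills=#4x#1:2@95 #4x#3:1@98; bids=[-] asks=[#3:1@98 #2:6@102]
After op 5 [order #5] limit_sell(price=105, qty=3): fills=none; bids=[-] asks=[#3:1@98 #2:6@102 #5:3@105]
After op 6 [order #6] limit_sell(price=96, qty=3): fills=none; bids=[-] asks=[#6:3@96 #3:1@98 #2:6@102 #5:3@105]
After op 7 cancel(order #6): fills=none; bids=[-] asks=[#3:1@98 #2:6@102 #5:3@105]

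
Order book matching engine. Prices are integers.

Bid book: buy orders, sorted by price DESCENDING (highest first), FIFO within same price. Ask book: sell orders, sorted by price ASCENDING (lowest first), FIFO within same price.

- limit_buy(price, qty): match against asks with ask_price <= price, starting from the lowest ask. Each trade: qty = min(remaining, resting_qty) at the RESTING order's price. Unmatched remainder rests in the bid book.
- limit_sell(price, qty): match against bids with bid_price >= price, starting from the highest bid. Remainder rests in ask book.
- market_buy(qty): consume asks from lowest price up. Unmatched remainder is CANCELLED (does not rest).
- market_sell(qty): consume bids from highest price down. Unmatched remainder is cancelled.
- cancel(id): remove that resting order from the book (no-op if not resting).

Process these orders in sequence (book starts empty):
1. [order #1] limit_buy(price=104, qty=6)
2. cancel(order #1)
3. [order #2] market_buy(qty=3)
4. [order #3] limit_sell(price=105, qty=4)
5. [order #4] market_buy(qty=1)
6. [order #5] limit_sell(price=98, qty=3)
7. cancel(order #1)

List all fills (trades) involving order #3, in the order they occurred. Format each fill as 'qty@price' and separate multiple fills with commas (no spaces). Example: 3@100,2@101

After op 1 [order #1] limit_buy(price=104, qty=6): fills=none; bids=[#1:6@104] asks=[-]
After op 2 cancel(order #1): fills=none; bids=[-] asks=[-]
After op 3 [order #2] market_buy(qty=3): fills=none; bids=[-] asks=[-]
After op 4 [order #3] limit_sell(price=105, qty=4): fills=none; bids=[-] asks=[#3:4@105]
After op 5 [order #4] market_buy(qty=1): fills=#4x#3:1@105; bids=[-] asks=[#3:3@105]
After op 6 [order #5] limit_sell(price=98, qty=3): fills=none; bids=[-] asks=[#5:3@98 #3:3@105]
After op 7 cancel(order #1): fills=none; bids=[-] asks=[#5:3@98 #3:3@105]

Answer: 1@105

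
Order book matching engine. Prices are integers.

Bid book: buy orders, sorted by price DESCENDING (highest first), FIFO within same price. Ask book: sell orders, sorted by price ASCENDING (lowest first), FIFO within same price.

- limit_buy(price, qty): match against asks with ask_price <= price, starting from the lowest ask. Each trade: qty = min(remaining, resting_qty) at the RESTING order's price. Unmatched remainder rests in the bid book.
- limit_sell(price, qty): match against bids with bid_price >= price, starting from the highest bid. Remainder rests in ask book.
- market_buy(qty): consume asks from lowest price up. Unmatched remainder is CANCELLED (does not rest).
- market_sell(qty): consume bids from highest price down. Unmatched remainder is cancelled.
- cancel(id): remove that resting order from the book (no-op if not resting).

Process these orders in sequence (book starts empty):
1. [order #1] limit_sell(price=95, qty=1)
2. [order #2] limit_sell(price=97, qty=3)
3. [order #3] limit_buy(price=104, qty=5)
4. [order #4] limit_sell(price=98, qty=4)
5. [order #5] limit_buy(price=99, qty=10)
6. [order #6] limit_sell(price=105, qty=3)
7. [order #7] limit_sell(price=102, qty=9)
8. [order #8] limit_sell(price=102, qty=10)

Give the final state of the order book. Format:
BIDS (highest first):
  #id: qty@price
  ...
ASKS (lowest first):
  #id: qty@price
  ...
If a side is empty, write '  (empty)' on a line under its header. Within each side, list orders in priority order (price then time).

Answer: BIDS (highest first):
  #5: 7@99
ASKS (lowest first):
  #7: 9@102
  #8: 10@102
  #6: 3@105

Derivation:
After op 1 [order #1] limit_sell(price=95, qty=1): fills=none; bids=[-] asks=[#1:1@95]
After op 2 [order #2] limit_sell(price=97, qty=3): fills=none; bids=[-] asks=[#1:1@95 #2:3@97]
After op 3 [order #3] limit_buy(price=104, qty=5): fills=#3x#1:1@95 #3x#2:3@97; bids=[#3:1@104] asks=[-]
After op 4 [order #4] limit_sell(price=98, qty=4): fills=#3x#4:1@104; bids=[-] asks=[#4:3@98]
After op 5 [order #5] limit_buy(price=99, qty=10): fills=#5x#4:3@98; bids=[#5:7@99] asks=[-]
After op 6 [order #6] limit_sell(price=105, qty=3): fills=none; bids=[#5:7@99] asks=[#6:3@105]
After op 7 [order #7] limit_sell(price=102, qty=9): fills=none; bids=[#5:7@99] asks=[#7:9@102 #6:3@105]
After op 8 [order #8] limit_sell(price=102, qty=10): fills=none; bids=[#5:7@99] asks=[#7:9@102 #8:10@102 #6:3@105]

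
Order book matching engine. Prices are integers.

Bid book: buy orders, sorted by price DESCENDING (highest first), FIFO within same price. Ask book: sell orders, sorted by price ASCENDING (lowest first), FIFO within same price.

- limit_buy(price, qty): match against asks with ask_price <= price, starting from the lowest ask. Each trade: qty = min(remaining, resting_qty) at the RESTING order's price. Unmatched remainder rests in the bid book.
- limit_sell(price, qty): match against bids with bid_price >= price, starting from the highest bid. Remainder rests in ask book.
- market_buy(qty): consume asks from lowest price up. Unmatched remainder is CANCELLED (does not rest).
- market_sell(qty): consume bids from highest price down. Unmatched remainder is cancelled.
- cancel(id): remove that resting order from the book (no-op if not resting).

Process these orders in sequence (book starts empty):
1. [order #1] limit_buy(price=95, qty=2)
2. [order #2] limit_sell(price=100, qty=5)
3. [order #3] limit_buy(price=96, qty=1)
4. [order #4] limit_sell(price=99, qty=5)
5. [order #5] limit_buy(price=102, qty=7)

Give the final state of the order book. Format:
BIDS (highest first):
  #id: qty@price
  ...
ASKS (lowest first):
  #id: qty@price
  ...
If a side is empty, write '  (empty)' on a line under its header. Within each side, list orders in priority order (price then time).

After op 1 [order #1] limit_buy(price=95, qty=2): fills=none; bids=[#1:2@95] asks=[-]
After op 2 [order #2] limit_sell(price=100, qty=5): fills=none; bids=[#1:2@95] asks=[#2:5@100]
After op 3 [order #3] limit_buy(price=96, qty=1): fills=none; bids=[#3:1@96 #1:2@95] asks=[#2:5@100]
After op 4 [order #4] limit_sell(price=99, qty=5): fills=none; bids=[#3:1@96 #1:2@95] asks=[#4:5@99 #2:5@100]
After op 5 [order #5] limit_buy(price=102, qty=7): fills=#5x#4:5@99 #5x#2:2@100; bids=[#3:1@96 #1:2@95] asks=[#2:3@100]

Answer: BIDS (highest first):
  #3: 1@96
  #1: 2@95
ASKS (lowest first):
  #2: 3@100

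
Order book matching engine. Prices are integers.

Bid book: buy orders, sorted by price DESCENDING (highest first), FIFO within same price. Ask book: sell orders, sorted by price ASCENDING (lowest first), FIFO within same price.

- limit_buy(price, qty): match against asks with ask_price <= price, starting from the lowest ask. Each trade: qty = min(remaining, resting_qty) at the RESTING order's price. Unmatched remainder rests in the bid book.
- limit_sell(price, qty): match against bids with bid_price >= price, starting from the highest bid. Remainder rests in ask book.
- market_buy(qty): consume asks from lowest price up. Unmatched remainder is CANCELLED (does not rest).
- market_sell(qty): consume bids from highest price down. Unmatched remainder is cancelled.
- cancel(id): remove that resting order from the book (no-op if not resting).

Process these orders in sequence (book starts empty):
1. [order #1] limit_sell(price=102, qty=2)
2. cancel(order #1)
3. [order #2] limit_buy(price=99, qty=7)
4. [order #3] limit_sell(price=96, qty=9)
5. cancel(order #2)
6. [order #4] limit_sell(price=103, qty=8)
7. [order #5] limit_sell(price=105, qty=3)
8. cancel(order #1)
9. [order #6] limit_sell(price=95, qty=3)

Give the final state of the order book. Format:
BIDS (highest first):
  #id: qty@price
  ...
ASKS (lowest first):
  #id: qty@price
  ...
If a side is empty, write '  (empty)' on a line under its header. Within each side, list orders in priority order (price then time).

Answer: BIDS (highest first):
  (empty)
ASKS (lowest first):
  #6: 3@95
  #3: 2@96
  #4: 8@103
  #5: 3@105

Derivation:
After op 1 [order #1] limit_sell(price=102, qty=2): fills=none; bids=[-] asks=[#1:2@102]
After op 2 cancel(order #1): fills=none; bids=[-] asks=[-]
After op 3 [order #2] limit_buy(price=99, qty=7): fills=none; bids=[#2:7@99] asks=[-]
After op 4 [order #3] limit_sell(price=96, qty=9): fills=#2x#3:7@99; bids=[-] asks=[#3:2@96]
After op 5 cancel(order #2): fills=none; bids=[-] asks=[#3:2@96]
After op 6 [order #4] limit_sell(price=103, qty=8): fills=none; bids=[-] asks=[#3:2@96 #4:8@103]
After op 7 [order #5] limit_sell(price=105, qty=3): fills=none; bids=[-] asks=[#3:2@96 #4:8@103 #5:3@105]
After op 8 cancel(order #1): fills=none; bids=[-] asks=[#3:2@96 #4:8@103 #5:3@105]
After op 9 [order #6] limit_sell(price=95, qty=3): fills=none; bids=[-] asks=[#6:3@95 #3:2@96 #4:8@103 #5:3@105]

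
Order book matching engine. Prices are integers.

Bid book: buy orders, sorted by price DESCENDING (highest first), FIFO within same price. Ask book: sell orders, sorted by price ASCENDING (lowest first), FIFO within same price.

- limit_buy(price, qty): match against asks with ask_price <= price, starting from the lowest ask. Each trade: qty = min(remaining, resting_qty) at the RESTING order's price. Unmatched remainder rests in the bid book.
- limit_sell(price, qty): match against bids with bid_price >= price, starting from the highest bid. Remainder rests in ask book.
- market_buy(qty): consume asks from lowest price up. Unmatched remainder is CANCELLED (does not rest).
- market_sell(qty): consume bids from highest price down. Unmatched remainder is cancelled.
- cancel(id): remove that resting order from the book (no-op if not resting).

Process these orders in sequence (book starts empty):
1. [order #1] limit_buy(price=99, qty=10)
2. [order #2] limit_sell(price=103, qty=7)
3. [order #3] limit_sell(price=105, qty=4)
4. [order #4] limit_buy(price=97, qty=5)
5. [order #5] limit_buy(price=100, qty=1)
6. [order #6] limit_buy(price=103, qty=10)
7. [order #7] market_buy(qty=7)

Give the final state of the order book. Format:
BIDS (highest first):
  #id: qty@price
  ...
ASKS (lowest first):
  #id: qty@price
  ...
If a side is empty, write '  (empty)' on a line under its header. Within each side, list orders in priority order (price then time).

Answer: BIDS (highest first):
  #6: 3@103
  #5: 1@100
  #1: 10@99
  #4: 5@97
ASKS (lowest first):
  (empty)

Derivation:
After op 1 [order #1] limit_buy(price=99, qty=10): fills=none; bids=[#1:10@99] asks=[-]
After op 2 [order #2] limit_sell(price=103, qty=7): fills=none; bids=[#1:10@99] asks=[#2:7@103]
After op 3 [order #3] limit_sell(price=105, qty=4): fills=none; bids=[#1:10@99] asks=[#2:7@103 #3:4@105]
After op 4 [order #4] limit_buy(price=97, qty=5): fills=none; bids=[#1:10@99 #4:5@97] asks=[#2:7@103 #3:4@105]
After op 5 [order #5] limit_buy(price=100, qty=1): fills=none; bids=[#5:1@100 #1:10@99 #4:5@97] asks=[#2:7@103 #3:4@105]
After op 6 [order #6] limit_buy(price=103, qty=10): fills=#6x#2:7@103; bids=[#6:3@103 #5:1@100 #1:10@99 #4:5@97] asks=[#3:4@105]
After op 7 [order #7] market_buy(qty=7): fills=#7x#3:4@105; bids=[#6:3@103 #5:1@100 #1:10@99 #4:5@97] asks=[-]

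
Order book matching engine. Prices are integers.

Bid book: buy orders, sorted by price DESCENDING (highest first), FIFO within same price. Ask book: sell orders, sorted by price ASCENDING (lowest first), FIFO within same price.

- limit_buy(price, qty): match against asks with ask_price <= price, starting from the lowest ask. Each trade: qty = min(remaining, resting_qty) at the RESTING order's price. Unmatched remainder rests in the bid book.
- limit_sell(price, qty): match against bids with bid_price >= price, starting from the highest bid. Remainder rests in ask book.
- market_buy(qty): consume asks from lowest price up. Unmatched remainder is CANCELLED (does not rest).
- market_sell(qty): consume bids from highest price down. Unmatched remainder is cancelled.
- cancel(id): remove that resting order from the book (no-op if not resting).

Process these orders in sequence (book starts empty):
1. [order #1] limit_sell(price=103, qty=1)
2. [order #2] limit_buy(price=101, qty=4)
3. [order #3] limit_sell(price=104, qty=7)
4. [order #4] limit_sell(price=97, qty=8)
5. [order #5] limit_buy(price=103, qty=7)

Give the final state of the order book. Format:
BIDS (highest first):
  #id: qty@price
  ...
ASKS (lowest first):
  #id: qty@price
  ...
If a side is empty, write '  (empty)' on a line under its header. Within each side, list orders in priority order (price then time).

After op 1 [order #1] limit_sell(price=103, qty=1): fills=none; bids=[-] asks=[#1:1@103]
After op 2 [order #2] limit_buy(price=101, qty=4): fills=none; bids=[#2:4@101] asks=[#1:1@103]
After op 3 [order #3] limit_sell(price=104, qty=7): fills=none; bids=[#2:4@101] asks=[#1:1@103 #3:7@104]
After op 4 [order #4] limit_sell(price=97, qty=8): fills=#2x#4:4@101; bids=[-] asks=[#4:4@97 #1:1@103 #3:7@104]
After op 5 [order #5] limit_buy(price=103, qty=7): fills=#5x#4:4@97 #5x#1:1@103; bids=[#5:2@103] asks=[#3:7@104]

Answer: BIDS (highest first):
  #5: 2@103
ASKS (lowest first):
  #3: 7@104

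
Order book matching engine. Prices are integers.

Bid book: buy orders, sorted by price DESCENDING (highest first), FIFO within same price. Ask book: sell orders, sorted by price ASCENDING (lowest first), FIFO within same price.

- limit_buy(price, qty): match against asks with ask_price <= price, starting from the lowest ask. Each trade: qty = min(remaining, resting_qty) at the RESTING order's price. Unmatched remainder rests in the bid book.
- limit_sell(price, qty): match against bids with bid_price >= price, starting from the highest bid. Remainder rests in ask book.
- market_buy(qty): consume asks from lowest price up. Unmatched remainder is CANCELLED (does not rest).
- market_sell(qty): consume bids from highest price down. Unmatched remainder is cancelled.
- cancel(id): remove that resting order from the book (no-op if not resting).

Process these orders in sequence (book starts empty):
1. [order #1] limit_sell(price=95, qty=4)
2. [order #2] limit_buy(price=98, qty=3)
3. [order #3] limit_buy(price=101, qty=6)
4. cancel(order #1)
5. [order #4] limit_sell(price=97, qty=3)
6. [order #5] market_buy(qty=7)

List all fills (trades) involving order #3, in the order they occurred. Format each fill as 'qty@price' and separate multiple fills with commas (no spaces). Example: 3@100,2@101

After op 1 [order #1] limit_sell(price=95, qty=4): fills=none; bids=[-] asks=[#1:4@95]
After op 2 [order #2] limit_buy(price=98, qty=3): fills=#2x#1:3@95; bids=[-] asks=[#1:1@95]
After op 3 [order #3] limit_buy(price=101, qty=6): fills=#3x#1:1@95; bids=[#3:5@101] asks=[-]
After op 4 cancel(order #1): fills=none; bids=[#3:5@101] asks=[-]
After op 5 [order #4] limit_sell(price=97, qty=3): fills=#3x#4:3@101; bids=[#3:2@101] asks=[-]
After op 6 [order #5] market_buy(qty=7): fills=none; bids=[#3:2@101] asks=[-]

Answer: 1@95,3@101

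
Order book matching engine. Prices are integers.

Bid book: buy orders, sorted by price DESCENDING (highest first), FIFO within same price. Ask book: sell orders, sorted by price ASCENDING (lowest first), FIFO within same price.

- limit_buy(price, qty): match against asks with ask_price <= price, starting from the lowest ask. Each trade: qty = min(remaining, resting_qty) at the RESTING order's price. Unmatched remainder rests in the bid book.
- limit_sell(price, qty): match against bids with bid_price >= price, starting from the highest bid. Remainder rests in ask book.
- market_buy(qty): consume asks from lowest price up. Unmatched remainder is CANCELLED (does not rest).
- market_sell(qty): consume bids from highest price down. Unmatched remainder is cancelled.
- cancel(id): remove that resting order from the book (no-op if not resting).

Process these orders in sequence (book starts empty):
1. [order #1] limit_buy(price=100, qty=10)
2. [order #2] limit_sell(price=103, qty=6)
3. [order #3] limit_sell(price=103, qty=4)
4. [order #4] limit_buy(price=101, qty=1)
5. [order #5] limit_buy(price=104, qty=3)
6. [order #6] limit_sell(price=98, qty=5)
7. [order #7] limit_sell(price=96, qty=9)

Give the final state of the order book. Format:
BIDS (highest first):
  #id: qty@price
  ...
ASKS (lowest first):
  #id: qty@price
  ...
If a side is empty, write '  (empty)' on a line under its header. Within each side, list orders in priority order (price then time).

Answer: BIDS (highest first):
  (empty)
ASKS (lowest first):
  #7: 3@96
  #2: 3@103
  #3: 4@103

Derivation:
After op 1 [order #1] limit_buy(price=100, qty=10): fills=none; bids=[#1:10@100] asks=[-]
After op 2 [order #2] limit_sell(price=103, qty=6): fills=none; bids=[#1:10@100] asks=[#2:6@103]
After op 3 [order #3] limit_sell(price=103, qty=4): fills=none; bids=[#1:10@100] asks=[#2:6@103 #3:4@103]
After op 4 [order #4] limit_buy(price=101, qty=1): fills=none; bids=[#4:1@101 #1:10@100] asks=[#2:6@103 #3:4@103]
After op 5 [order #5] limit_buy(price=104, qty=3): fills=#5x#2:3@103; bids=[#4:1@101 #1:10@100] asks=[#2:3@103 #3:4@103]
After op 6 [order #6] limit_sell(price=98, qty=5): fills=#4x#6:1@101 #1x#6:4@100; bids=[#1:6@100] asks=[#2:3@103 #3:4@103]
After op 7 [order #7] limit_sell(price=96, qty=9): fills=#1x#7:6@100; bids=[-] asks=[#7:3@96 #2:3@103 #3:4@103]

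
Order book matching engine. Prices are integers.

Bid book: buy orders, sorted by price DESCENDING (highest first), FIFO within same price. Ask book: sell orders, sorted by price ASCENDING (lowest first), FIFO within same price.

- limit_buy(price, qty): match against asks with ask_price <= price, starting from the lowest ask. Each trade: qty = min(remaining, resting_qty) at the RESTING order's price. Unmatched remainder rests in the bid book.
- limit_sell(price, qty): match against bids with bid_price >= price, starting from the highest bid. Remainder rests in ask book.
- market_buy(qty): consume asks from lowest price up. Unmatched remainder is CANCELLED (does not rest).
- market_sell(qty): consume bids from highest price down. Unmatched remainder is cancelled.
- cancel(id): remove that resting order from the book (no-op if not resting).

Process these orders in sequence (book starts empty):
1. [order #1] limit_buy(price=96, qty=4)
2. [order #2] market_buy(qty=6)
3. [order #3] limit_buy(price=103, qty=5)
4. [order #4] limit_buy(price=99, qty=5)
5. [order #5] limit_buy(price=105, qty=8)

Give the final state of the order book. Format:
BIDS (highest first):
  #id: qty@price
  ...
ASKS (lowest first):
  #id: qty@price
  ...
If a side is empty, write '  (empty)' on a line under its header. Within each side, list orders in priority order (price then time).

After op 1 [order #1] limit_buy(price=96, qty=4): fills=none; bids=[#1:4@96] asks=[-]
After op 2 [order #2] market_buy(qty=6): fills=none; bids=[#1:4@96] asks=[-]
After op 3 [order #3] limit_buy(price=103, qty=5): fills=none; bids=[#3:5@103 #1:4@96] asks=[-]
After op 4 [order #4] limit_buy(price=99, qty=5): fills=none; bids=[#3:5@103 #4:5@99 #1:4@96] asks=[-]
After op 5 [order #5] limit_buy(price=105, qty=8): fills=none; bids=[#5:8@105 #3:5@103 #4:5@99 #1:4@96] asks=[-]

Answer: BIDS (highest first):
  #5: 8@105
  #3: 5@103
  #4: 5@99
  #1: 4@96
ASKS (lowest first):
  (empty)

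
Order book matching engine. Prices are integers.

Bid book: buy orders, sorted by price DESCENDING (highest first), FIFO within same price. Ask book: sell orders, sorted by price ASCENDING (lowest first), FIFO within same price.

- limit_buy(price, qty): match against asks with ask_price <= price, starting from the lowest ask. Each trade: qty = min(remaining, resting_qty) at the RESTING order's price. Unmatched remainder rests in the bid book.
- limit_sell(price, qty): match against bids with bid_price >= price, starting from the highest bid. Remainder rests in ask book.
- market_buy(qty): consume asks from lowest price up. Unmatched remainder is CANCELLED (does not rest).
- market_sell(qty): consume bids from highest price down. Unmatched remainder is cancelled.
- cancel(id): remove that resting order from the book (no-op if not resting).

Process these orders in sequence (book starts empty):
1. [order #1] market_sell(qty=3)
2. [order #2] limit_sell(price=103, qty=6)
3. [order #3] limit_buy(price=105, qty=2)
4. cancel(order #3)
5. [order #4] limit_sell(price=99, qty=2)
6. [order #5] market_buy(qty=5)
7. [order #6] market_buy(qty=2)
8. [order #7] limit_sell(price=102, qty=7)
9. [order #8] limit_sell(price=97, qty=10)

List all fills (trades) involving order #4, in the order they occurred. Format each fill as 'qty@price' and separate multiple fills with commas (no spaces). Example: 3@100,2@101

Answer: 2@99

Derivation:
After op 1 [order #1] market_sell(qty=3): fills=none; bids=[-] asks=[-]
After op 2 [order #2] limit_sell(price=103, qty=6): fills=none; bids=[-] asks=[#2:6@103]
After op 3 [order #3] limit_buy(price=105, qty=2): fills=#3x#2:2@103; bids=[-] asks=[#2:4@103]
After op 4 cancel(order #3): fills=none; bids=[-] asks=[#2:4@103]
After op 5 [order #4] limit_sell(price=99, qty=2): fills=none; bids=[-] asks=[#4:2@99 #2:4@103]
After op 6 [order #5] market_buy(qty=5): fills=#5x#4:2@99 #5x#2:3@103; bids=[-] asks=[#2:1@103]
After op 7 [order #6] market_buy(qty=2): fills=#6x#2:1@103; bids=[-] asks=[-]
After op 8 [order #7] limit_sell(price=102, qty=7): fills=none; bids=[-] asks=[#7:7@102]
After op 9 [order #8] limit_sell(price=97, qty=10): fills=none; bids=[-] asks=[#8:10@97 #7:7@102]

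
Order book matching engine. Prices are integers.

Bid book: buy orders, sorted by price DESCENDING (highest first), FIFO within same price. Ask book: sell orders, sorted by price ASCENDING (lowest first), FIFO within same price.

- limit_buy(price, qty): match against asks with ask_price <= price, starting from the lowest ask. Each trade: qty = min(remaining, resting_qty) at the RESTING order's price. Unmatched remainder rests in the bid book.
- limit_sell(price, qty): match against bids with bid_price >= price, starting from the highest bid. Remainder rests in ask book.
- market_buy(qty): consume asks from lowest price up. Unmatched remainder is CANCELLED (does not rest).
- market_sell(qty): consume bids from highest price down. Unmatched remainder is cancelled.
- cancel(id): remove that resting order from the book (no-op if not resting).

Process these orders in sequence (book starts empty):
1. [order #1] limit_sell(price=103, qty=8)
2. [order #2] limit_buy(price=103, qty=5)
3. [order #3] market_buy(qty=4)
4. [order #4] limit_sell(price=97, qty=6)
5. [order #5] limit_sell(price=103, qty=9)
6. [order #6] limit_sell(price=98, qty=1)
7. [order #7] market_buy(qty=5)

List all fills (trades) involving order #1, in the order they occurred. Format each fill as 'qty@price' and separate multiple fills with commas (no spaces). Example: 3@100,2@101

After op 1 [order #1] limit_sell(price=103, qty=8): fills=none; bids=[-] asks=[#1:8@103]
After op 2 [order #2] limit_buy(price=103, qty=5): fills=#2x#1:5@103; bids=[-] asks=[#1:3@103]
After op 3 [order #3] market_buy(qty=4): fills=#3x#1:3@103; bids=[-] asks=[-]
After op 4 [order #4] limit_sell(price=97, qty=6): fills=none; bids=[-] asks=[#4:6@97]
After op 5 [order #5] limit_sell(price=103, qty=9): fills=none; bids=[-] asks=[#4:6@97 #5:9@103]
After op 6 [order #6] limit_sell(price=98, qty=1): fills=none; bids=[-] asks=[#4:6@97 #6:1@98 #5:9@103]
After op 7 [order #7] market_buy(qty=5): fills=#7x#4:5@97; bids=[-] asks=[#4:1@97 #6:1@98 #5:9@103]

Answer: 5@103,3@103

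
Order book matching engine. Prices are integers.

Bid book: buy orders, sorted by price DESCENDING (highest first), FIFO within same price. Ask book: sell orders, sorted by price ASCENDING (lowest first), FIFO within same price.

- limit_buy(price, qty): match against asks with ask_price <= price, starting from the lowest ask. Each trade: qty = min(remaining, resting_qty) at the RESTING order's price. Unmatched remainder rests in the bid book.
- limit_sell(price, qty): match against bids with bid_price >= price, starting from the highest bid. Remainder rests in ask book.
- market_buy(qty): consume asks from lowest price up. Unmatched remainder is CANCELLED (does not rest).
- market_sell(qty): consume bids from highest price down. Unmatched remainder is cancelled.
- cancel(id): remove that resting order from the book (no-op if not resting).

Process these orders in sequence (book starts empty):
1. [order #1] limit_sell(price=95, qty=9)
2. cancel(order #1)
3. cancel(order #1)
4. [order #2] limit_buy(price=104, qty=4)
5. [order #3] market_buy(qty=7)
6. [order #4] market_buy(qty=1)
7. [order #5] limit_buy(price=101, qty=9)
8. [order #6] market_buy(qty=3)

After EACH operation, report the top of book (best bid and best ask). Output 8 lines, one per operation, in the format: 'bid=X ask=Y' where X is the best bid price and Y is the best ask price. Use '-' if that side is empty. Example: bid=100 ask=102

Answer: bid=- ask=95
bid=- ask=-
bid=- ask=-
bid=104 ask=-
bid=104 ask=-
bid=104 ask=-
bid=104 ask=-
bid=104 ask=-

Derivation:
After op 1 [order #1] limit_sell(price=95, qty=9): fills=none; bids=[-] asks=[#1:9@95]
After op 2 cancel(order #1): fills=none; bids=[-] asks=[-]
After op 3 cancel(order #1): fills=none; bids=[-] asks=[-]
After op 4 [order #2] limit_buy(price=104, qty=4): fills=none; bids=[#2:4@104] asks=[-]
After op 5 [order #3] market_buy(qty=7): fills=none; bids=[#2:4@104] asks=[-]
After op 6 [order #4] market_buy(qty=1): fills=none; bids=[#2:4@104] asks=[-]
After op 7 [order #5] limit_buy(price=101, qty=9): fills=none; bids=[#2:4@104 #5:9@101] asks=[-]
After op 8 [order #6] market_buy(qty=3): fills=none; bids=[#2:4@104 #5:9@101] asks=[-]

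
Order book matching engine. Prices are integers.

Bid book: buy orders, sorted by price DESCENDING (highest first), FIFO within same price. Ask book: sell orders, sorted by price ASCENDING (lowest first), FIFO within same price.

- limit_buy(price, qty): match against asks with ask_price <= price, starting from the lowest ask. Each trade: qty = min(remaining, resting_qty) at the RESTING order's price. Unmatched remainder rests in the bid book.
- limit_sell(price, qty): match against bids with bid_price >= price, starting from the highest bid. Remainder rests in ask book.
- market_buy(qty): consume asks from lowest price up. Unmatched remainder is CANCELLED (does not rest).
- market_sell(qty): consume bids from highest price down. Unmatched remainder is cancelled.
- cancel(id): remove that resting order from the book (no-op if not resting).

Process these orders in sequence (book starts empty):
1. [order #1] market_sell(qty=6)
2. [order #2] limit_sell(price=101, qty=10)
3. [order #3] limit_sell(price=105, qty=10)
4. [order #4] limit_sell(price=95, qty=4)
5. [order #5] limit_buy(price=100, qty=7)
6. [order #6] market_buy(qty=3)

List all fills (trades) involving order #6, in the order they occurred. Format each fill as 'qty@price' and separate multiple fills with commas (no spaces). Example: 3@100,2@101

After op 1 [order #1] market_sell(qty=6): fills=none; bids=[-] asks=[-]
After op 2 [order #2] limit_sell(price=101, qty=10): fills=none; bids=[-] asks=[#2:10@101]
After op 3 [order #3] limit_sell(price=105, qty=10): fills=none; bids=[-] asks=[#2:10@101 #3:10@105]
After op 4 [order #4] limit_sell(price=95, qty=4): fills=none; bids=[-] asks=[#4:4@95 #2:10@101 #3:10@105]
After op 5 [order #5] limit_buy(price=100, qty=7): fills=#5x#4:4@95; bids=[#5:3@100] asks=[#2:10@101 #3:10@105]
After op 6 [order #6] market_buy(qty=3): fills=#6x#2:3@101; bids=[#5:3@100] asks=[#2:7@101 #3:10@105]

Answer: 3@101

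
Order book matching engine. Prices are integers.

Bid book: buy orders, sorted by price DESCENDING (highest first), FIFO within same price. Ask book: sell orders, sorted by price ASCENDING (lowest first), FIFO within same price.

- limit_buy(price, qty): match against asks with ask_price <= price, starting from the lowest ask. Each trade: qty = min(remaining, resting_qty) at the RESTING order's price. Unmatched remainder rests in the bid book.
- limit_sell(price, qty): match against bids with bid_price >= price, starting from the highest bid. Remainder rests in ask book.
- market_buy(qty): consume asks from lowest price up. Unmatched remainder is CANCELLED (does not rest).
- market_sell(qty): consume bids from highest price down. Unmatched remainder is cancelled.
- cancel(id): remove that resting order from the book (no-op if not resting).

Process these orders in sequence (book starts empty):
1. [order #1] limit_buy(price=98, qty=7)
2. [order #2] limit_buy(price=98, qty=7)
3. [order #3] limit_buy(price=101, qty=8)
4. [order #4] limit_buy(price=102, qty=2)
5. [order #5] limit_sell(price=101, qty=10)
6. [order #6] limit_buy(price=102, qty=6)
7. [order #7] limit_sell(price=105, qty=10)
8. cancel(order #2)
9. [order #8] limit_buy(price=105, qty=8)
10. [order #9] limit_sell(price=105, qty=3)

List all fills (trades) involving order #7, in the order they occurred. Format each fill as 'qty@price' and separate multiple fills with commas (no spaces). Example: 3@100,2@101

After op 1 [order #1] limit_buy(price=98, qty=7): fills=none; bids=[#1:7@98] asks=[-]
After op 2 [order #2] limit_buy(price=98, qty=7): fills=none; bids=[#1:7@98 #2:7@98] asks=[-]
After op 3 [order #3] limit_buy(price=101, qty=8): fills=none; bids=[#3:8@101 #1:7@98 #2:7@98] asks=[-]
After op 4 [order #4] limit_buy(price=102, qty=2): fills=none; bids=[#4:2@102 #3:8@101 #1:7@98 #2:7@98] asks=[-]
After op 5 [order #5] limit_sell(price=101, qty=10): fills=#4x#5:2@102 #3x#5:8@101; bids=[#1:7@98 #2:7@98] asks=[-]
After op 6 [order #6] limit_buy(price=102, qty=6): fills=none; bids=[#6:6@102 #1:7@98 #2:7@98] asks=[-]
After op 7 [order #7] limit_sell(price=105, qty=10): fills=none; bids=[#6:6@102 #1:7@98 #2:7@98] asks=[#7:10@105]
After op 8 cancel(order #2): fills=none; bids=[#6:6@102 #1:7@98] asks=[#7:10@105]
After op 9 [order #8] limit_buy(price=105, qty=8): fills=#8x#7:8@105; bids=[#6:6@102 #1:7@98] asks=[#7:2@105]
After op 10 [order #9] limit_sell(price=105, qty=3): fills=none; bids=[#6:6@102 #1:7@98] asks=[#7:2@105 #9:3@105]

Answer: 8@105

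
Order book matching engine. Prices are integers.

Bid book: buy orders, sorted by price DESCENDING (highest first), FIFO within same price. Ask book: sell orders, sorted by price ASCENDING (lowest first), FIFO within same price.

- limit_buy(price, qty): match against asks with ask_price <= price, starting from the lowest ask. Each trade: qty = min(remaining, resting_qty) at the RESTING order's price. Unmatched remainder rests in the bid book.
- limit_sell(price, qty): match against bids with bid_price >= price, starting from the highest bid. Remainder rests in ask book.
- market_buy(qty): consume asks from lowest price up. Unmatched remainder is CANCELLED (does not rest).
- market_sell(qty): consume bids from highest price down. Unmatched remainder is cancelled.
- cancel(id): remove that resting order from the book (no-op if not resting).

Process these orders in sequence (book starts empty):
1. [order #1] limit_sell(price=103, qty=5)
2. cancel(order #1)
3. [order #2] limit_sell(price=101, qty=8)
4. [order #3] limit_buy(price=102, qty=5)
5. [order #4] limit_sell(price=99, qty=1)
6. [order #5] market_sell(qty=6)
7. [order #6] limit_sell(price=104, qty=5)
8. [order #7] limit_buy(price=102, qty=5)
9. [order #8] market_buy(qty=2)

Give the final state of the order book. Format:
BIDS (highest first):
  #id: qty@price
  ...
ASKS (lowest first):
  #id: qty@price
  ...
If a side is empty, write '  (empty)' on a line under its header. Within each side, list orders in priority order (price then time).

Answer: BIDS (highest first):
  #7: 1@102
ASKS (lowest first):
  #6: 3@104

Derivation:
After op 1 [order #1] limit_sell(price=103, qty=5): fills=none; bids=[-] asks=[#1:5@103]
After op 2 cancel(order #1): fills=none; bids=[-] asks=[-]
After op 3 [order #2] limit_sell(price=101, qty=8): fills=none; bids=[-] asks=[#2:8@101]
After op 4 [order #3] limit_buy(price=102, qty=5): fills=#3x#2:5@101; bids=[-] asks=[#2:3@101]
After op 5 [order #4] limit_sell(price=99, qty=1): fills=none; bids=[-] asks=[#4:1@99 #2:3@101]
After op 6 [order #5] market_sell(qty=6): fills=none; bids=[-] asks=[#4:1@99 #2:3@101]
After op 7 [order #6] limit_sell(price=104, qty=5): fills=none; bids=[-] asks=[#4:1@99 #2:3@101 #6:5@104]
After op 8 [order #7] limit_buy(price=102, qty=5): fills=#7x#4:1@99 #7x#2:3@101; bids=[#7:1@102] asks=[#6:5@104]
After op 9 [order #8] market_buy(qty=2): fills=#8x#6:2@104; bids=[#7:1@102] asks=[#6:3@104]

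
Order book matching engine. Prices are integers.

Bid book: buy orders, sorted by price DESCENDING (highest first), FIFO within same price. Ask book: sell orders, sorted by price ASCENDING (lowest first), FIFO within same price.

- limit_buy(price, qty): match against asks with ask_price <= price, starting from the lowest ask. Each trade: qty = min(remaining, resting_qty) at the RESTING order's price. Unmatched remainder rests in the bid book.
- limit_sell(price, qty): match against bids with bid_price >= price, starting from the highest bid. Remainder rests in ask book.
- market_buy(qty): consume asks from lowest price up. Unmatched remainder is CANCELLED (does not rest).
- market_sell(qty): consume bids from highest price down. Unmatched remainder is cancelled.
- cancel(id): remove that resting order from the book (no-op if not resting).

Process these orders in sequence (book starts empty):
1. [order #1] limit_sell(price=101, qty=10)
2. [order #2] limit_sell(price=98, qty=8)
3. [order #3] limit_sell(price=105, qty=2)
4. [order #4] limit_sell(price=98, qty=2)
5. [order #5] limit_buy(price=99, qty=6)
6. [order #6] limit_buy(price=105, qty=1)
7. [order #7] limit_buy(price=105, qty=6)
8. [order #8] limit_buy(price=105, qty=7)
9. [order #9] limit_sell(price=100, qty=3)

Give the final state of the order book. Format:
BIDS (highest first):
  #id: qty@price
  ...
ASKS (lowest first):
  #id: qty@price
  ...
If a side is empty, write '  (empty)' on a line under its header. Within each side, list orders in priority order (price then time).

Answer: BIDS (highest first):
  (empty)
ASKS (lowest first):
  #9: 3@100
  #3: 2@105

Derivation:
After op 1 [order #1] limit_sell(price=101, qty=10): fills=none; bids=[-] asks=[#1:10@101]
After op 2 [order #2] limit_sell(price=98, qty=8): fills=none; bids=[-] asks=[#2:8@98 #1:10@101]
After op 3 [order #3] limit_sell(price=105, qty=2): fills=none; bids=[-] asks=[#2:8@98 #1:10@101 #3:2@105]
After op 4 [order #4] limit_sell(price=98, qty=2): fills=none; bids=[-] asks=[#2:8@98 #4:2@98 #1:10@101 #3:2@105]
After op 5 [order #5] limit_buy(price=99, qty=6): fills=#5x#2:6@98; bids=[-] asks=[#2:2@98 #4:2@98 #1:10@101 #3:2@105]
After op 6 [order #6] limit_buy(price=105, qty=1): fills=#6x#2:1@98; bids=[-] asks=[#2:1@98 #4:2@98 #1:10@101 #3:2@105]
After op 7 [order #7] limit_buy(price=105, qty=6): fills=#7x#2:1@98 #7x#4:2@98 #7x#1:3@101; bids=[-] asks=[#1:7@101 #3:2@105]
After op 8 [order #8] limit_buy(price=105, qty=7): fills=#8x#1:7@101; bids=[-] asks=[#3:2@105]
After op 9 [order #9] limit_sell(price=100, qty=3): fills=none; bids=[-] asks=[#9:3@100 #3:2@105]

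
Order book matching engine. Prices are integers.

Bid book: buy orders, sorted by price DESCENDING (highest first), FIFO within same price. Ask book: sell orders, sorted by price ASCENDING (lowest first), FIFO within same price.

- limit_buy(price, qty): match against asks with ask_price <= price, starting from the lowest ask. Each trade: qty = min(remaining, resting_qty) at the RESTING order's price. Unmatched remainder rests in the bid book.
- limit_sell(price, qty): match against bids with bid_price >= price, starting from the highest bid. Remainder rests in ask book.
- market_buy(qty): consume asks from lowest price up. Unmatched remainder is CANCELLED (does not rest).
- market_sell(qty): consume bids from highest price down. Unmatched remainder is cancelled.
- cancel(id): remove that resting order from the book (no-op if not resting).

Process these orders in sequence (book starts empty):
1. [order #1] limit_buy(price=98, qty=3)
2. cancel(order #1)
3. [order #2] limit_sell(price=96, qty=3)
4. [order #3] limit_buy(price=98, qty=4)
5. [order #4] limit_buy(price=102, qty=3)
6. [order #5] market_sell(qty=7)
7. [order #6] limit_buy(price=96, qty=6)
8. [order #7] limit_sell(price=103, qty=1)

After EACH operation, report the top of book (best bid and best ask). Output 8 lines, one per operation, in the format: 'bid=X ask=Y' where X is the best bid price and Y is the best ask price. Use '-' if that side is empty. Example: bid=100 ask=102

Answer: bid=98 ask=-
bid=- ask=-
bid=- ask=96
bid=98 ask=-
bid=102 ask=-
bid=- ask=-
bid=96 ask=-
bid=96 ask=103

Derivation:
After op 1 [order #1] limit_buy(price=98, qty=3): fills=none; bids=[#1:3@98] asks=[-]
After op 2 cancel(order #1): fills=none; bids=[-] asks=[-]
After op 3 [order #2] limit_sell(price=96, qty=3): fills=none; bids=[-] asks=[#2:3@96]
After op 4 [order #3] limit_buy(price=98, qty=4): fills=#3x#2:3@96; bids=[#3:1@98] asks=[-]
After op 5 [order #4] limit_buy(price=102, qty=3): fills=none; bids=[#4:3@102 #3:1@98] asks=[-]
After op 6 [order #5] market_sell(qty=7): fills=#4x#5:3@102 #3x#5:1@98; bids=[-] asks=[-]
After op 7 [order #6] limit_buy(price=96, qty=6): fills=none; bids=[#6:6@96] asks=[-]
After op 8 [order #7] limit_sell(price=103, qty=1): fills=none; bids=[#6:6@96] asks=[#7:1@103]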